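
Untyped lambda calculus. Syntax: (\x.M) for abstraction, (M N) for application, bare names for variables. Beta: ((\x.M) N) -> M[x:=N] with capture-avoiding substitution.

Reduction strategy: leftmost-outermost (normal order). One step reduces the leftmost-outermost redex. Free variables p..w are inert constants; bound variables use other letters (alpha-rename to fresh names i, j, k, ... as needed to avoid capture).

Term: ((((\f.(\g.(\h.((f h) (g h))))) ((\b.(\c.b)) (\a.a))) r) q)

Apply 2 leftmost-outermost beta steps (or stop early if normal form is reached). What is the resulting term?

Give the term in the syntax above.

Answer: ((\h.((((\b.(\c.b)) (\a.a)) h) (r h))) q)

Derivation:
Step 0: ((((\f.(\g.(\h.((f h) (g h))))) ((\b.(\c.b)) (\a.a))) r) q)
Step 1: (((\g.(\h.((((\b.(\c.b)) (\a.a)) h) (g h)))) r) q)
Step 2: ((\h.((((\b.(\c.b)) (\a.a)) h) (r h))) q)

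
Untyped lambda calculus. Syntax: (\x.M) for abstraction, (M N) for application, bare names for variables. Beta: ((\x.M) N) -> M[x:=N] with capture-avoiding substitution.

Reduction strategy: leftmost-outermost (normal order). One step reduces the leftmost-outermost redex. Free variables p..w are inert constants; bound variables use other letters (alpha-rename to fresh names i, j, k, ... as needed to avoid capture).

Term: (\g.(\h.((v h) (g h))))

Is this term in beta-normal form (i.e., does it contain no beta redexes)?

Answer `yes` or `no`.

Term: (\g.(\h.((v h) (g h))))
No beta redexes found.

Answer: yes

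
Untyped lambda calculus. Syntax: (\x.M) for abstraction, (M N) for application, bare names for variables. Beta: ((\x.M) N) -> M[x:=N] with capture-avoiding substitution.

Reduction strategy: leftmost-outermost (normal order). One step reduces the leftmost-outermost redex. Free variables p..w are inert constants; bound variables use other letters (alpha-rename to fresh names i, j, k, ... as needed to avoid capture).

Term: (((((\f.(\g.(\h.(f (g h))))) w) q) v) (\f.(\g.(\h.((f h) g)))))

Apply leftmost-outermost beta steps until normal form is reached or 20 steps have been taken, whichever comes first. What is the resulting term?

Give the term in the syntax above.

Step 0: (((((\f.(\g.(\h.(f (g h))))) w) q) v) (\f.(\g.(\h.((f h) g)))))
Step 1: ((((\g.(\h.(w (g h)))) q) v) (\f.(\g.(\h.((f h) g)))))
Step 2: (((\h.(w (q h))) v) (\f.(\g.(\h.((f h) g)))))
Step 3: ((w (q v)) (\f.(\g.(\h.((f h) g)))))

Answer: ((w (q v)) (\f.(\g.(\h.((f h) g)))))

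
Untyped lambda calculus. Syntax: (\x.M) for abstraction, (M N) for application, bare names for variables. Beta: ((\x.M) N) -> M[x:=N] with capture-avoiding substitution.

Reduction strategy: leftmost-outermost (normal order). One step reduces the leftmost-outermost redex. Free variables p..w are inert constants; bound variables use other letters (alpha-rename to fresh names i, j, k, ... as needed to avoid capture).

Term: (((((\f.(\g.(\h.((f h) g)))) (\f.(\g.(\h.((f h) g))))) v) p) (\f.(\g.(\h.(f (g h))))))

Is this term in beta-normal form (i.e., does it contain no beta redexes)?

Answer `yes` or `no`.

Answer: no

Derivation:
Term: (((((\f.(\g.(\h.((f h) g)))) (\f.(\g.(\h.((f h) g))))) v) p) (\f.(\g.(\h.(f (g h))))))
Found 1 beta redex(es).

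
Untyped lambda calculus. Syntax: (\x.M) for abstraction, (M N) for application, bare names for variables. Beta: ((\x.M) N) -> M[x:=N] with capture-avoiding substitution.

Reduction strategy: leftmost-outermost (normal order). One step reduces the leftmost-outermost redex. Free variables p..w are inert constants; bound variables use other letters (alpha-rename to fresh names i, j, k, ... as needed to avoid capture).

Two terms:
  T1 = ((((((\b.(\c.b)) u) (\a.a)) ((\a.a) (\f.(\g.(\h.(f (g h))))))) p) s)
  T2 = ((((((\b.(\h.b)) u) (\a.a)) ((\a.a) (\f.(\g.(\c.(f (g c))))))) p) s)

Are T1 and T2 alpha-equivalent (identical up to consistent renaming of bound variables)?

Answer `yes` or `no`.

Answer: yes

Derivation:
Term 1: ((((((\b.(\c.b)) u) (\a.a)) ((\a.a) (\f.(\g.(\h.(f (g h))))))) p) s)
Term 2: ((((((\b.(\h.b)) u) (\a.a)) ((\a.a) (\f.(\g.(\c.(f (g c))))))) p) s)
Alpha-equivalence: compare structure up to binder renaming.
Result: True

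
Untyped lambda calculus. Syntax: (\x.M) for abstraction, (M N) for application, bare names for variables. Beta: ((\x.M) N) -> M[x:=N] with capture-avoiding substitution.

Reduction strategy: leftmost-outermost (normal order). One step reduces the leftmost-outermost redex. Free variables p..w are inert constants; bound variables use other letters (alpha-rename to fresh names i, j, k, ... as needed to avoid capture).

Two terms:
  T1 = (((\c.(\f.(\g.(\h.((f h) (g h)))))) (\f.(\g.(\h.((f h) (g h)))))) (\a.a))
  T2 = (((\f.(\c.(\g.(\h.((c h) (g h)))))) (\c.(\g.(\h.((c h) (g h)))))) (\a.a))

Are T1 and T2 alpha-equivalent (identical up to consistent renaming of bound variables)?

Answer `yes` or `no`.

Answer: yes

Derivation:
Term 1: (((\c.(\f.(\g.(\h.((f h) (g h)))))) (\f.(\g.(\h.((f h) (g h)))))) (\a.a))
Term 2: (((\f.(\c.(\g.(\h.((c h) (g h)))))) (\c.(\g.(\h.((c h) (g h)))))) (\a.a))
Alpha-equivalence: compare structure up to binder renaming.
Result: True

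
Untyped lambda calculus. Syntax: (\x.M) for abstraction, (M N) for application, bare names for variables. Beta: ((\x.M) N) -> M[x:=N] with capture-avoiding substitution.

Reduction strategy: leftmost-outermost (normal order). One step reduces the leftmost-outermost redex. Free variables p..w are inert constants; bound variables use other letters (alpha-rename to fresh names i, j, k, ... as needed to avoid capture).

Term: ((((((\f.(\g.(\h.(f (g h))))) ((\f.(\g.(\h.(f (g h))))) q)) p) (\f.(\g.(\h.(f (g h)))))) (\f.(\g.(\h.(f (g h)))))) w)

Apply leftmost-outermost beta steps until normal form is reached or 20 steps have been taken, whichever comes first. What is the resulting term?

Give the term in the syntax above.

Answer: ((q ((p (\f.(\g.(\h.(f (g h)))))) (\f.(\g.(\h.(f (g h))))))) w)

Derivation:
Step 0: ((((((\f.(\g.(\h.(f (g h))))) ((\f.(\g.(\h.(f (g h))))) q)) p) (\f.(\g.(\h.(f (g h)))))) (\f.(\g.(\h.(f (g h)))))) w)
Step 1: (((((\g.(\h.(((\f.(\g.(\h.(f (g h))))) q) (g h)))) p) (\f.(\g.(\h.(f (g h)))))) (\f.(\g.(\h.(f (g h)))))) w)
Step 2: ((((\h.(((\f.(\g.(\h.(f (g h))))) q) (p h))) (\f.(\g.(\h.(f (g h)))))) (\f.(\g.(\h.(f (g h)))))) w)
Step 3: (((((\f.(\g.(\h.(f (g h))))) q) (p (\f.(\g.(\h.(f (g h))))))) (\f.(\g.(\h.(f (g h)))))) w)
Step 4: ((((\g.(\h.(q (g h)))) (p (\f.(\g.(\h.(f (g h))))))) (\f.(\g.(\h.(f (g h)))))) w)
Step 5: (((\h.(q ((p (\f.(\g.(\h.(f (g h)))))) h))) (\f.(\g.(\h.(f (g h)))))) w)
Step 6: ((q ((p (\f.(\g.(\h.(f (g h)))))) (\f.(\g.(\h.(f (g h))))))) w)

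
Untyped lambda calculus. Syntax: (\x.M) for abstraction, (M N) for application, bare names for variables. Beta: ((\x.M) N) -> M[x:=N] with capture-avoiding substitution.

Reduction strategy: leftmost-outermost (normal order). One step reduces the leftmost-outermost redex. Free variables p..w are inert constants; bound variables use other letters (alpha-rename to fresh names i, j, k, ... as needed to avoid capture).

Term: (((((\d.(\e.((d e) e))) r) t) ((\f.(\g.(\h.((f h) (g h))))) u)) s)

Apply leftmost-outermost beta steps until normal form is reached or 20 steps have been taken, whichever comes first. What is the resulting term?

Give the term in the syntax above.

Answer: ((((r t) t) (\g.(\h.((u h) (g h))))) s)

Derivation:
Step 0: (((((\d.(\e.((d e) e))) r) t) ((\f.(\g.(\h.((f h) (g h))))) u)) s)
Step 1: ((((\e.((r e) e)) t) ((\f.(\g.(\h.((f h) (g h))))) u)) s)
Step 2: ((((r t) t) ((\f.(\g.(\h.((f h) (g h))))) u)) s)
Step 3: ((((r t) t) (\g.(\h.((u h) (g h))))) s)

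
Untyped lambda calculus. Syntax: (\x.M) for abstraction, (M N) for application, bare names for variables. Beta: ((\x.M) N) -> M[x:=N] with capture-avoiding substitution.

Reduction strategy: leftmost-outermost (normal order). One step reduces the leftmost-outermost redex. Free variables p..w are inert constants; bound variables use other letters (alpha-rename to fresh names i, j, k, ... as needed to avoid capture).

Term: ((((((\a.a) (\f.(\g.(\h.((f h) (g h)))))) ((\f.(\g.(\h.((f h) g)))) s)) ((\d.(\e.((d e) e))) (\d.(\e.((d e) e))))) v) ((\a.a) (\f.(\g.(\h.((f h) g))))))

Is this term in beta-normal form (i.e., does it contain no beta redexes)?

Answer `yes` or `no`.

Term: ((((((\a.a) (\f.(\g.(\h.((f h) (g h)))))) ((\f.(\g.(\h.((f h) g)))) s)) ((\d.(\e.((d e) e))) (\d.(\e.((d e) e))))) v) ((\a.a) (\f.(\g.(\h.((f h) g))))))
Found 4 beta redex(es).

Answer: no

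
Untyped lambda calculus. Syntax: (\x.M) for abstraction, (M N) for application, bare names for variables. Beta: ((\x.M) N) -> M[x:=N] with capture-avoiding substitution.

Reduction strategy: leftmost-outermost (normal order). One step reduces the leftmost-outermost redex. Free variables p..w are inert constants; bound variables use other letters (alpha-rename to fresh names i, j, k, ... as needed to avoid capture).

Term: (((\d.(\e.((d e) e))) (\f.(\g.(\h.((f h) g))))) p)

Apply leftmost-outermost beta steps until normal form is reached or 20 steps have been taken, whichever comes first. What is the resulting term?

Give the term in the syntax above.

Step 0: (((\d.(\e.((d e) e))) (\f.(\g.(\h.((f h) g))))) p)
Step 1: ((\e.(((\f.(\g.(\h.((f h) g)))) e) e)) p)
Step 2: (((\f.(\g.(\h.((f h) g)))) p) p)
Step 3: ((\g.(\h.((p h) g))) p)
Step 4: (\h.((p h) p))

Answer: (\h.((p h) p))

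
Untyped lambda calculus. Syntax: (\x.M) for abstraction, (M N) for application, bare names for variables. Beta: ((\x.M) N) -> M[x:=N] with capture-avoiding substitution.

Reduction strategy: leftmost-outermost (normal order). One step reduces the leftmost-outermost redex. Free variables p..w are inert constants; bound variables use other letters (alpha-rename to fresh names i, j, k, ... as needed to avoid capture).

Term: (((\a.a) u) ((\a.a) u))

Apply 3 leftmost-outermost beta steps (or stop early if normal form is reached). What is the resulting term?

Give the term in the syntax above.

Answer: (u u)

Derivation:
Step 0: (((\a.a) u) ((\a.a) u))
Step 1: (u ((\a.a) u))
Step 2: (u u)
Step 3: (normal form reached)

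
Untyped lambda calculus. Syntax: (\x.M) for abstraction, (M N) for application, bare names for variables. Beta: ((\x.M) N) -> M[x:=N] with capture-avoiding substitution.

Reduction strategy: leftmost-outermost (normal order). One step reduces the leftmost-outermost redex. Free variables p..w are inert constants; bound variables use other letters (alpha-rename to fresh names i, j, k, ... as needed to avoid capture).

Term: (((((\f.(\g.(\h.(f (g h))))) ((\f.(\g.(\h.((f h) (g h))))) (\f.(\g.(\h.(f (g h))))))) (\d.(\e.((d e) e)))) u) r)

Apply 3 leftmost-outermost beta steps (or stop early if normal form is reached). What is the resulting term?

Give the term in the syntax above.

Answer: ((((\f.(\g.(\h.((f h) (g h))))) (\f.(\g.(\h.(f (g h)))))) ((\d.(\e.((d e) e))) u)) r)

Derivation:
Step 0: (((((\f.(\g.(\h.(f (g h))))) ((\f.(\g.(\h.((f h) (g h))))) (\f.(\g.(\h.(f (g h))))))) (\d.(\e.((d e) e)))) u) r)
Step 1: ((((\g.(\h.(((\f.(\g.(\h.((f h) (g h))))) (\f.(\g.(\h.(f (g h)))))) (g h)))) (\d.(\e.((d e) e)))) u) r)
Step 2: (((\h.(((\f.(\g.(\h.((f h) (g h))))) (\f.(\g.(\h.(f (g h)))))) ((\d.(\e.((d e) e))) h))) u) r)
Step 3: ((((\f.(\g.(\h.((f h) (g h))))) (\f.(\g.(\h.(f (g h)))))) ((\d.(\e.((d e) e))) u)) r)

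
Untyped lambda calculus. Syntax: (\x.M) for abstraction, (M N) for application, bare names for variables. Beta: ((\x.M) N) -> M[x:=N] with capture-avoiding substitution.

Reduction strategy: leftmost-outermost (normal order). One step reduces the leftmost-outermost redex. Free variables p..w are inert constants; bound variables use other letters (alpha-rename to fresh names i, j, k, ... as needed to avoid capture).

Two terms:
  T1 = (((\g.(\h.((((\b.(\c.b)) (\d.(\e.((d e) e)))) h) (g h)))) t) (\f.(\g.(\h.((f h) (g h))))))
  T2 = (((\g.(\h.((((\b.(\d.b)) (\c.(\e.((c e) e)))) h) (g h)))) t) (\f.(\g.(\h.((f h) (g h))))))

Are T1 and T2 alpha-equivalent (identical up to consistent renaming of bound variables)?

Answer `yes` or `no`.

Answer: yes

Derivation:
Term 1: (((\g.(\h.((((\b.(\c.b)) (\d.(\e.((d e) e)))) h) (g h)))) t) (\f.(\g.(\h.((f h) (g h))))))
Term 2: (((\g.(\h.((((\b.(\d.b)) (\c.(\e.((c e) e)))) h) (g h)))) t) (\f.(\g.(\h.((f h) (g h))))))
Alpha-equivalence: compare structure up to binder renaming.
Result: True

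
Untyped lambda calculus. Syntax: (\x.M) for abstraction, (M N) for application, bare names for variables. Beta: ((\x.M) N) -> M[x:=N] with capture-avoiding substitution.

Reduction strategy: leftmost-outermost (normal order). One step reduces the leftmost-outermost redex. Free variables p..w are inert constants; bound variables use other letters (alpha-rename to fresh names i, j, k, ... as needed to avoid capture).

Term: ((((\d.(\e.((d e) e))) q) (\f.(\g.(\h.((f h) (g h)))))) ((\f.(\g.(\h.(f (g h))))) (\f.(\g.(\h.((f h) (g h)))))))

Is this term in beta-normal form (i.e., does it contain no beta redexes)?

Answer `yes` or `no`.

Answer: no

Derivation:
Term: ((((\d.(\e.((d e) e))) q) (\f.(\g.(\h.((f h) (g h)))))) ((\f.(\g.(\h.(f (g h))))) (\f.(\g.(\h.((f h) (g h)))))))
Found 2 beta redex(es).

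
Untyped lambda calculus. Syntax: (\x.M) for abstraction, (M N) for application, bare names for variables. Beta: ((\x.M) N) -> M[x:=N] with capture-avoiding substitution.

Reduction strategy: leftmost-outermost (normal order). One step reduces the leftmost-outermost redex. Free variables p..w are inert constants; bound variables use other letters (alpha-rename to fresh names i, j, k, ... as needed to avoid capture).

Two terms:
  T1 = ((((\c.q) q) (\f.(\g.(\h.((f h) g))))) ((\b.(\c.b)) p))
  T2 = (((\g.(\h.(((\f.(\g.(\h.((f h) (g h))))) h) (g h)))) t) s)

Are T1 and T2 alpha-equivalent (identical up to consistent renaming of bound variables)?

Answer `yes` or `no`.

Term 1: ((((\c.q) q) (\f.(\g.(\h.((f h) g))))) ((\b.(\c.b)) p))
Term 2: (((\g.(\h.(((\f.(\g.(\h.((f h) (g h))))) h) (g h)))) t) s)
Alpha-equivalence: compare structure up to binder renaming.
Result: False

Answer: no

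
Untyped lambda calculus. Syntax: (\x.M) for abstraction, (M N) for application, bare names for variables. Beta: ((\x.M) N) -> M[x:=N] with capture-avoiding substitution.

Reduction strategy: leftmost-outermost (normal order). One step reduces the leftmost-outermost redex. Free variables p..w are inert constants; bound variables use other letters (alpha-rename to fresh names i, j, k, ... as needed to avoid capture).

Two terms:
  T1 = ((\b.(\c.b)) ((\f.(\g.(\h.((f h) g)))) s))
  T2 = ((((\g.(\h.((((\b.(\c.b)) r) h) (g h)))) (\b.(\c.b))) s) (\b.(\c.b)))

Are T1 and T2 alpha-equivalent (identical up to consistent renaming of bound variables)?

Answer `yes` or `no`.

Term 1: ((\b.(\c.b)) ((\f.(\g.(\h.((f h) g)))) s))
Term 2: ((((\g.(\h.((((\b.(\c.b)) r) h) (g h)))) (\b.(\c.b))) s) (\b.(\c.b)))
Alpha-equivalence: compare structure up to binder renaming.
Result: False

Answer: no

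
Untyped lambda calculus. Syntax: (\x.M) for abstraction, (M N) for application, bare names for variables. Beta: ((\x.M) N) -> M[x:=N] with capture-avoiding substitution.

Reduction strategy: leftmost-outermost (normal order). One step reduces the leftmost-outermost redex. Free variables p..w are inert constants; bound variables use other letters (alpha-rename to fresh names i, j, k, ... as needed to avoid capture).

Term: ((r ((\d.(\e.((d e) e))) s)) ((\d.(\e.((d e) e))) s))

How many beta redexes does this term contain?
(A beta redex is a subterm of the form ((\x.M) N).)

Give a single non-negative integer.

Answer: 2

Derivation:
Term: ((r ((\d.(\e.((d e) e))) s)) ((\d.(\e.((d e) e))) s))
  Redex: ((\d.(\e.((d e) e))) s)
  Redex: ((\d.(\e.((d e) e))) s)
Total redexes: 2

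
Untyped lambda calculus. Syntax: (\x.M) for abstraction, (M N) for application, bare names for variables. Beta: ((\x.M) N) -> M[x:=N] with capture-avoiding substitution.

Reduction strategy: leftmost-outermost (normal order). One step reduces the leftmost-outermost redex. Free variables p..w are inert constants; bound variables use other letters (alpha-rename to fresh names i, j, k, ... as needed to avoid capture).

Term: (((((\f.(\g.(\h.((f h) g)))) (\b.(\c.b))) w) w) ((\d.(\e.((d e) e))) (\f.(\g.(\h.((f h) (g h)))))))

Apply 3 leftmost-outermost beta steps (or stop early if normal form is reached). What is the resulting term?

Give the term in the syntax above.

Answer: ((((\b.(\c.b)) w) w) ((\d.(\e.((d e) e))) (\f.(\g.(\h.((f h) (g h)))))))

Derivation:
Step 0: (((((\f.(\g.(\h.((f h) g)))) (\b.(\c.b))) w) w) ((\d.(\e.((d e) e))) (\f.(\g.(\h.((f h) (g h)))))))
Step 1: ((((\g.(\h.(((\b.(\c.b)) h) g))) w) w) ((\d.(\e.((d e) e))) (\f.(\g.(\h.((f h) (g h)))))))
Step 2: (((\h.(((\b.(\c.b)) h) w)) w) ((\d.(\e.((d e) e))) (\f.(\g.(\h.((f h) (g h)))))))
Step 3: ((((\b.(\c.b)) w) w) ((\d.(\e.((d e) e))) (\f.(\g.(\h.((f h) (g h)))))))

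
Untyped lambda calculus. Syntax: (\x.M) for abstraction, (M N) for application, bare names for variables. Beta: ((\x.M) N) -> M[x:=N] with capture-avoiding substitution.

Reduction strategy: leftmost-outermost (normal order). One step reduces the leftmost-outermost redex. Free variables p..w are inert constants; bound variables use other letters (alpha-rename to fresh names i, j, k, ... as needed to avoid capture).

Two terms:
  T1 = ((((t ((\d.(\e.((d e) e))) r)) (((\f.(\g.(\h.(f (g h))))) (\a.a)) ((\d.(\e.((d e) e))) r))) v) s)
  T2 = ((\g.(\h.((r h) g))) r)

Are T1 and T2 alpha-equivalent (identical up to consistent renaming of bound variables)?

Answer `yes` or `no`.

Answer: no

Derivation:
Term 1: ((((t ((\d.(\e.((d e) e))) r)) (((\f.(\g.(\h.(f (g h))))) (\a.a)) ((\d.(\e.((d e) e))) r))) v) s)
Term 2: ((\g.(\h.((r h) g))) r)
Alpha-equivalence: compare structure up to binder renaming.
Result: False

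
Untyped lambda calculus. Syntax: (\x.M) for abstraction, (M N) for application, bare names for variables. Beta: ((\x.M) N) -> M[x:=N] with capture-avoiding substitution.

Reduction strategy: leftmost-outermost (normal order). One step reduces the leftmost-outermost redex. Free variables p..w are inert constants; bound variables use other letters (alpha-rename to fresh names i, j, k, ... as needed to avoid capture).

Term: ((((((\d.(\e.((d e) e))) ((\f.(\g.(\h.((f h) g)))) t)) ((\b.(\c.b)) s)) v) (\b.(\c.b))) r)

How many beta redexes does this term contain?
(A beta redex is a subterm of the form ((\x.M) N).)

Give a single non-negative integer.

Term: ((((((\d.(\e.((d e) e))) ((\f.(\g.(\h.((f h) g)))) t)) ((\b.(\c.b)) s)) v) (\b.(\c.b))) r)
  Redex: ((\d.(\e.((d e) e))) ((\f.(\g.(\h.((f h) g)))) t))
  Redex: ((\f.(\g.(\h.((f h) g)))) t)
  Redex: ((\b.(\c.b)) s)
Total redexes: 3

Answer: 3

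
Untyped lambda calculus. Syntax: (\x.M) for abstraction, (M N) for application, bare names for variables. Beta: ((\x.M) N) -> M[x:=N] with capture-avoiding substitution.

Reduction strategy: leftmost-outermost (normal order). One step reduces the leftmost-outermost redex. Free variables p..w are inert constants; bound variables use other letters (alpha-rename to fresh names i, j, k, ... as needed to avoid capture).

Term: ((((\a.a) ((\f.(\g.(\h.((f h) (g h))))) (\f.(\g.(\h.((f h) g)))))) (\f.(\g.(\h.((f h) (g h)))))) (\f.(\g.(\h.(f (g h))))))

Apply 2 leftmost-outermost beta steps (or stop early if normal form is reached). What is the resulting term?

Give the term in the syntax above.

Step 0: ((((\a.a) ((\f.(\g.(\h.((f h) (g h))))) (\f.(\g.(\h.((f h) g)))))) (\f.(\g.(\h.((f h) (g h)))))) (\f.(\g.(\h.(f (g h))))))
Step 1: ((((\f.(\g.(\h.((f h) (g h))))) (\f.(\g.(\h.((f h) g))))) (\f.(\g.(\h.((f h) (g h)))))) (\f.(\g.(\h.(f (g h))))))
Step 2: (((\g.(\h.(((\f.(\g.(\h.((f h) g)))) h) (g h)))) (\f.(\g.(\h.((f h) (g h)))))) (\f.(\g.(\h.(f (g h))))))

Answer: (((\g.(\h.(((\f.(\g.(\h.((f h) g)))) h) (g h)))) (\f.(\g.(\h.((f h) (g h)))))) (\f.(\g.(\h.(f (g h))))))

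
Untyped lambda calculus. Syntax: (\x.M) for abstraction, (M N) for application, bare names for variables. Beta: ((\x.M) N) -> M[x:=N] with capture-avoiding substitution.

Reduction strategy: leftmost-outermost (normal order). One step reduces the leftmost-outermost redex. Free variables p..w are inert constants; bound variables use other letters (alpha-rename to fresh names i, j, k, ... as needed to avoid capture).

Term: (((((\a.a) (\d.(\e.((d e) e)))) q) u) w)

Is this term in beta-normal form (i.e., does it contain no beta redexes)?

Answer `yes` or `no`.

Term: (((((\a.a) (\d.(\e.((d e) e)))) q) u) w)
Found 1 beta redex(es).

Answer: no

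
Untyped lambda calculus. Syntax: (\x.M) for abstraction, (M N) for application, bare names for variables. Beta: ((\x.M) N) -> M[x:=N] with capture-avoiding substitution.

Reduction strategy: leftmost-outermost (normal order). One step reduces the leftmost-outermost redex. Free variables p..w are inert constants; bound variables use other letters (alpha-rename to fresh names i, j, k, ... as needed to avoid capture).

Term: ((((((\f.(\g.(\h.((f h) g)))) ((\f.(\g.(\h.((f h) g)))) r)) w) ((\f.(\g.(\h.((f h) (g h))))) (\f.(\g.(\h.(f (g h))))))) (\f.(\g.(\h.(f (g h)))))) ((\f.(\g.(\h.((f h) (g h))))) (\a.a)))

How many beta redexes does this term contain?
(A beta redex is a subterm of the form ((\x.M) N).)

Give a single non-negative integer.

Answer: 4

Derivation:
Term: ((((((\f.(\g.(\h.((f h) g)))) ((\f.(\g.(\h.((f h) g)))) r)) w) ((\f.(\g.(\h.((f h) (g h))))) (\f.(\g.(\h.(f (g h))))))) (\f.(\g.(\h.(f (g h)))))) ((\f.(\g.(\h.((f h) (g h))))) (\a.a)))
  Redex: ((\f.(\g.(\h.((f h) g)))) ((\f.(\g.(\h.((f h) g)))) r))
  Redex: ((\f.(\g.(\h.((f h) g)))) r)
  Redex: ((\f.(\g.(\h.((f h) (g h))))) (\f.(\g.(\h.(f (g h))))))
  Redex: ((\f.(\g.(\h.((f h) (g h))))) (\a.a))
Total redexes: 4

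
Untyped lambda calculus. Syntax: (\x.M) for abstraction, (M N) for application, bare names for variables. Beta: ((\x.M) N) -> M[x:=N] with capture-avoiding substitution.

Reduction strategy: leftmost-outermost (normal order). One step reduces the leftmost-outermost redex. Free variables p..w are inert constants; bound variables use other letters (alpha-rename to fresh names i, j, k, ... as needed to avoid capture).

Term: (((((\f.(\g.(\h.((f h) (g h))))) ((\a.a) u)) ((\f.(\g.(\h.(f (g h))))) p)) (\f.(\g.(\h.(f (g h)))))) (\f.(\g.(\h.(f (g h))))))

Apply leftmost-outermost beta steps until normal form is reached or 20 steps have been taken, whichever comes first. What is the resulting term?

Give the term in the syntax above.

Answer: (((u (\f.(\g.(\h.(f (g h)))))) (\h.(p (\g.(\i.(h (g i))))))) (\f.(\g.(\h.(f (g h))))))

Derivation:
Step 0: (((((\f.(\g.(\h.((f h) (g h))))) ((\a.a) u)) ((\f.(\g.(\h.(f (g h))))) p)) (\f.(\g.(\h.(f (g h)))))) (\f.(\g.(\h.(f (g h))))))
Step 1: ((((\g.(\h.((((\a.a) u) h) (g h)))) ((\f.(\g.(\h.(f (g h))))) p)) (\f.(\g.(\h.(f (g h)))))) (\f.(\g.(\h.(f (g h))))))
Step 2: (((\h.((((\a.a) u) h) (((\f.(\g.(\h.(f (g h))))) p) h))) (\f.(\g.(\h.(f (g h)))))) (\f.(\g.(\h.(f (g h))))))
Step 3: (((((\a.a) u) (\f.(\g.(\h.(f (g h)))))) (((\f.(\g.(\h.(f (g h))))) p) (\f.(\g.(\h.(f (g h))))))) (\f.(\g.(\h.(f (g h))))))
Step 4: (((u (\f.(\g.(\h.(f (g h)))))) (((\f.(\g.(\h.(f (g h))))) p) (\f.(\g.(\h.(f (g h))))))) (\f.(\g.(\h.(f (g h))))))
Step 5: (((u (\f.(\g.(\h.(f (g h)))))) ((\g.(\h.(p (g h)))) (\f.(\g.(\h.(f (g h))))))) (\f.(\g.(\h.(f (g h))))))
Step 6: (((u (\f.(\g.(\h.(f (g h)))))) (\h.(p ((\f.(\g.(\h.(f (g h))))) h)))) (\f.(\g.(\h.(f (g h))))))
Step 7: (((u (\f.(\g.(\h.(f (g h)))))) (\h.(p (\g.(\i.(h (g i))))))) (\f.(\g.(\h.(f (g h))))))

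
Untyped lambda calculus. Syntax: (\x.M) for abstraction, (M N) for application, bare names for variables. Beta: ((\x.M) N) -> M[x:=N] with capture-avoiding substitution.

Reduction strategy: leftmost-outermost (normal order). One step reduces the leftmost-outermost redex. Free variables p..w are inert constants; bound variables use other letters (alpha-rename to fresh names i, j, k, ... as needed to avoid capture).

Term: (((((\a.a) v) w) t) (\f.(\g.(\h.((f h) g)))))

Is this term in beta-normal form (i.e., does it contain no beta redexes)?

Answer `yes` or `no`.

Answer: no

Derivation:
Term: (((((\a.a) v) w) t) (\f.(\g.(\h.((f h) g)))))
Found 1 beta redex(es).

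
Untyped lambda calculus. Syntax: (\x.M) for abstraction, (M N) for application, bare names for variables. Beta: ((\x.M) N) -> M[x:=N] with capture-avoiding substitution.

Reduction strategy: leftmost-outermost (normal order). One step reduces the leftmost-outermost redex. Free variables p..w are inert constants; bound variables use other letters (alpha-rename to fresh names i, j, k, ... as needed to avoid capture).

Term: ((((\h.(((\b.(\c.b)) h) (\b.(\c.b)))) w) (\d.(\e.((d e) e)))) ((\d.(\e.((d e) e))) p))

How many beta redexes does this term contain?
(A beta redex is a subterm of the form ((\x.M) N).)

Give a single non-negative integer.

Term: ((((\h.(((\b.(\c.b)) h) (\b.(\c.b)))) w) (\d.(\e.((d e) e)))) ((\d.(\e.((d e) e))) p))
  Redex: ((\h.(((\b.(\c.b)) h) (\b.(\c.b)))) w)
  Redex: ((\b.(\c.b)) h)
  Redex: ((\d.(\e.((d e) e))) p)
Total redexes: 3

Answer: 3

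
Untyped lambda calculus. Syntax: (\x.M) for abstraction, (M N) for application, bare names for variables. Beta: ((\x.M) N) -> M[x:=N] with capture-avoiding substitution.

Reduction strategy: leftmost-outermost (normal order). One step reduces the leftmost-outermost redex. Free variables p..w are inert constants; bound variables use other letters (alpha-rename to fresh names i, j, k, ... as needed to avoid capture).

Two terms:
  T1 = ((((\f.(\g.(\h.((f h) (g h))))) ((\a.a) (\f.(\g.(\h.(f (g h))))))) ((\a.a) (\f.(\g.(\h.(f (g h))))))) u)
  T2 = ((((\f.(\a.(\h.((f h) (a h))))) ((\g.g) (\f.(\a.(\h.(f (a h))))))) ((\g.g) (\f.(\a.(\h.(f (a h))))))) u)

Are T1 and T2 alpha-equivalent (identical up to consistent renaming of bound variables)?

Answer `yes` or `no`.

Term 1: ((((\f.(\g.(\h.((f h) (g h))))) ((\a.a) (\f.(\g.(\h.(f (g h))))))) ((\a.a) (\f.(\g.(\h.(f (g h))))))) u)
Term 2: ((((\f.(\a.(\h.((f h) (a h))))) ((\g.g) (\f.(\a.(\h.(f (a h))))))) ((\g.g) (\f.(\a.(\h.(f (a h))))))) u)
Alpha-equivalence: compare structure up to binder renaming.
Result: True

Answer: yes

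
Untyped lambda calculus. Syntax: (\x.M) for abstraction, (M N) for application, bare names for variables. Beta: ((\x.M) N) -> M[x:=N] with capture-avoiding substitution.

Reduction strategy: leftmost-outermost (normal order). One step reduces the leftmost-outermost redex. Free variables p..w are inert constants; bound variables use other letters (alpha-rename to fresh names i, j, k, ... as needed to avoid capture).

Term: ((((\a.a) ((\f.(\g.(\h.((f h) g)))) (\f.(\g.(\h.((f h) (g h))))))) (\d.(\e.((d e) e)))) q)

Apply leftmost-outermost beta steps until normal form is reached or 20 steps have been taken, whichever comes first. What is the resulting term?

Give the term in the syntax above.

Answer: (\h.((q h) (\e.((h e) e))))

Derivation:
Step 0: ((((\a.a) ((\f.(\g.(\h.((f h) g)))) (\f.(\g.(\h.((f h) (g h))))))) (\d.(\e.((d e) e)))) q)
Step 1: ((((\f.(\g.(\h.((f h) g)))) (\f.(\g.(\h.((f h) (g h)))))) (\d.(\e.((d e) e)))) q)
Step 2: (((\g.(\h.(((\f.(\g.(\h.((f h) (g h))))) h) g))) (\d.(\e.((d e) e)))) q)
Step 3: ((\h.(((\f.(\g.(\h.((f h) (g h))))) h) (\d.(\e.((d e) e))))) q)
Step 4: (((\f.(\g.(\h.((f h) (g h))))) q) (\d.(\e.((d e) e))))
Step 5: ((\g.(\h.((q h) (g h)))) (\d.(\e.((d e) e))))
Step 6: (\h.((q h) ((\d.(\e.((d e) e))) h)))
Step 7: (\h.((q h) (\e.((h e) e))))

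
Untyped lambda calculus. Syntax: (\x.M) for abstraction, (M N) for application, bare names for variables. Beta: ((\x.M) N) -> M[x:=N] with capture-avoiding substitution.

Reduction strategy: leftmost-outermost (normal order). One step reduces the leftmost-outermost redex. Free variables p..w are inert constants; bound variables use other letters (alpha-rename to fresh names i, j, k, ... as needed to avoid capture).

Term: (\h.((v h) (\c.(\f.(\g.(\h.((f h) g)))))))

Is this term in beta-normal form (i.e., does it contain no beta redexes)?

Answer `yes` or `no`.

Term: (\h.((v h) (\c.(\f.(\g.(\h.((f h) g)))))))
No beta redexes found.

Answer: yes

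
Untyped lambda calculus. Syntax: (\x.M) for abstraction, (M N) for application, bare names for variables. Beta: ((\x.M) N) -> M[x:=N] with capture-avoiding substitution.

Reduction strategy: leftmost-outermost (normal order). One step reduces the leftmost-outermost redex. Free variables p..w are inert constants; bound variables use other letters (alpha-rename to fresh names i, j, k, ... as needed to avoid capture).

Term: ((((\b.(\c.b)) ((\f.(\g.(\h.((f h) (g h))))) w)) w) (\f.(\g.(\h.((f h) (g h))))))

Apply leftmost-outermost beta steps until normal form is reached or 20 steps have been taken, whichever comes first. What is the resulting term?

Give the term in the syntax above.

Answer: (\h.((w h) (\g.(\i.((h i) (g i))))))

Derivation:
Step 0: ((((\b.(\c.b)) ((\f.(\g.(\h.((f h) (g h))))) w)) w) (\f.(\g.(\h.((f h) (g h))))))
Step 1: (((\c.((\f.(\g.(\h.((f h) (g h))))) w)) w) (\f.(\g.(\h.((f h) (g h))))))
Step 2: (((\f.(\g.(\h.((f h) (g h))))) w) (\f.(\g.(\h.((f h) (g h))))))
Step 3: ((\g.(\h.((w h) (g h)))) (\f.(\g.(\h.((f h) (g h))))))
Step 4: (\h.((w h) ((\f.(\g.(\h.((f h) (g h))))) h)))
Step 5: (\h.((w h) (\g.(\i.((h i) (g i))))))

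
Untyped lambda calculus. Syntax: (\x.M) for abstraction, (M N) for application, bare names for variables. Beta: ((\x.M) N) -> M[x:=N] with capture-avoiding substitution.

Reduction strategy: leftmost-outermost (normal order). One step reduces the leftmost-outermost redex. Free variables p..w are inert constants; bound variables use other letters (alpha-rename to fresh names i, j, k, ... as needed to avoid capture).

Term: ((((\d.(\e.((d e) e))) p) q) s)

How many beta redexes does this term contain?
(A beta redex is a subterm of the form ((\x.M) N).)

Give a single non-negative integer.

Term: ((((\d.(\e.((d e) e))) p) q) s)
  Redex: ((\d.(\e.((d e) e))) p)
Total redexes: 1

Answer: 1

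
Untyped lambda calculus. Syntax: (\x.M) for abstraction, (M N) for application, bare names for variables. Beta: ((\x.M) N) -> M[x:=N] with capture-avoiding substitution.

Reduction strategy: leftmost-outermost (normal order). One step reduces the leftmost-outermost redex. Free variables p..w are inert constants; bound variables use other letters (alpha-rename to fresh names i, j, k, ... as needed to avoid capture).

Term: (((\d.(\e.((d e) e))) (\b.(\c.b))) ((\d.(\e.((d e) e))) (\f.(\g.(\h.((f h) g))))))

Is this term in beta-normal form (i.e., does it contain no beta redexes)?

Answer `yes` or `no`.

Term: (((\d.(\e.((d e) e))) (\b.(\c.b))) ((\d.(\e.((d e) e))) (\f.(\g.(\h.((f h) g))))))
Found 2 beta redex(es).

Answer: no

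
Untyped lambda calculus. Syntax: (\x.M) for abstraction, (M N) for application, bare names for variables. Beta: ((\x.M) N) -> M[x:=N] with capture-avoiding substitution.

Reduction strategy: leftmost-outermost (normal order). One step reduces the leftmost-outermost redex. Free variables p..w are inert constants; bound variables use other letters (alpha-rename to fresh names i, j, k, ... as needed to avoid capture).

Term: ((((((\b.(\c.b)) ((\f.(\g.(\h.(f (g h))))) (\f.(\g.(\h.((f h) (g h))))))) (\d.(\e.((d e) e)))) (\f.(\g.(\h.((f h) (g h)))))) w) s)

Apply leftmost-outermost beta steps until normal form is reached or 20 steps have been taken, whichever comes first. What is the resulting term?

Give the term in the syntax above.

Step 0: ((((((\b.(\c.b)) ((\f.(\g.(\h.(f (g h))))) (\f.(\g.(\h.((f h) (g h))))))) (\d.(\e.((d e) e)))) (\f.(\g.(\h.((f h) (g h)))))) w) s)
Step 1: (((((\c.((\f.(\g.(\h.(f (g h))))) (\f.(\g.(\h.((f h) (g h))))))) (\d.(\e.((d e) e)))) (\f.(\g.(\h.((f h) (g h)))))) w) s)
Step 2: (((((\f.(\g.(\h.(f (g h))))) (\f.(\g.(\h.((f h) (g h)))))) (\f.(\g.(\h.((f h) (g h)))))) w) s)
Step 3: ((((\g.(\h.((\f.(\g.(\h.((f h) (g h))))) (g h)))) (\f.(\g.(\h.((f h) (g h)))))) w) s)
Step 4: (((\h.((\f.(\g.(\h.((f h) (g h))))) ((\f.(\g.(\h.((f h) (g h))))) h))) w) s)
Step 5: (((\f.(\g.(\h.((f h) (g h))))) ((\f.(\g.(\h.((f h) (g h))))) w)) s)
Step 6: ((\g.(\h.((((\f.(\g.(\h.((f h) (g h))))) w) h) (g h)))) s)
Step 7: (\h.((((\f.(\g.(\h.((f h) (g h))))) w) h) (s h)))
Step 8: (\h.(((\g.(\h.((w h) (g h)))) h) (s h)))
Step 9: (\h.((\i.((w i) (h i))) (s h)))
Step 10: (\h.((w (s h)) (h (s h))))

Answer: (\h.((w (s h)) (h (s h))))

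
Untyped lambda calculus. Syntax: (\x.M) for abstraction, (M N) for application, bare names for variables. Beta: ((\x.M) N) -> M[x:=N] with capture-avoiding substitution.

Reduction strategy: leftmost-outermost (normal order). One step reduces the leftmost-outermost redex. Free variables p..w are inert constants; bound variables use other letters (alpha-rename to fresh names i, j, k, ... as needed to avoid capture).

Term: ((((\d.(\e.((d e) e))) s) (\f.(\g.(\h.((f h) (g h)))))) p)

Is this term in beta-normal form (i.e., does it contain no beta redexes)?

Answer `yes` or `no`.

Answer: no

Derivation:
Term: ((((\d.(\e.((d e) e))) s) (\f.(\g.(\h.((f h) (g h)))))) p)
Found 1 beta redex(es).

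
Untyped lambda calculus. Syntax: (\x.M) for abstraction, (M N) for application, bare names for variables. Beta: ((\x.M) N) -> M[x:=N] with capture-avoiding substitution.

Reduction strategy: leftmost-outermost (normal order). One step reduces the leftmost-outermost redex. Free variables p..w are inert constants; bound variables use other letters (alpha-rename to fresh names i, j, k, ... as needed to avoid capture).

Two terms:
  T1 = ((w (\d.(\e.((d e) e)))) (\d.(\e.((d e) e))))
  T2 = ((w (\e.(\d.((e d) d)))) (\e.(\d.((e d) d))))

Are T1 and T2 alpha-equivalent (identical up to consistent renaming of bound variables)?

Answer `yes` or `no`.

Term 1: ((w (\d.(\e.((d e) e)))) (\d.(\e.((d e) e))))
Term 2: ((w (\e.(\d.((e d) d)))) (\e.(\d.((e d) d))))
Alpha-equivalence: compare structure up to binder renaming.
Result: True

Answer: yes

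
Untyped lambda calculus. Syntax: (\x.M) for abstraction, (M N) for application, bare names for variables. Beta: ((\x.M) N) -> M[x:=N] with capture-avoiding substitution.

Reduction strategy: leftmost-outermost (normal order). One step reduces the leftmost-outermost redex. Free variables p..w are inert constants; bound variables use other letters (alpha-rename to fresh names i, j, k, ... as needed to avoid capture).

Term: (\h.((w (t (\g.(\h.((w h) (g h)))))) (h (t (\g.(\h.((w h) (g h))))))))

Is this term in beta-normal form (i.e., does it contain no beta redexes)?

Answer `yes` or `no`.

Answer: yes

Derivation:
Term: (\h.((w (t (\g.(\h.((w h) (g h)))))) (h (t (\g.(\h.((w h) (g h))))))))
No beta redexes found.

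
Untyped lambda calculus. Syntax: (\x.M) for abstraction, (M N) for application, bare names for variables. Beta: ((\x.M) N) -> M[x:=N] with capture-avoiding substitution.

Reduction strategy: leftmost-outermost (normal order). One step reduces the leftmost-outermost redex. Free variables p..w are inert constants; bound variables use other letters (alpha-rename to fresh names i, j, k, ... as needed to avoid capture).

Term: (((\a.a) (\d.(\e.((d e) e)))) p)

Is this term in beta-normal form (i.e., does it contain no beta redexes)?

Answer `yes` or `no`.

Term: (((\a.a) (\d.(\e.((d e) e)))) p)
Found 1 beta redex(es).

Answer: no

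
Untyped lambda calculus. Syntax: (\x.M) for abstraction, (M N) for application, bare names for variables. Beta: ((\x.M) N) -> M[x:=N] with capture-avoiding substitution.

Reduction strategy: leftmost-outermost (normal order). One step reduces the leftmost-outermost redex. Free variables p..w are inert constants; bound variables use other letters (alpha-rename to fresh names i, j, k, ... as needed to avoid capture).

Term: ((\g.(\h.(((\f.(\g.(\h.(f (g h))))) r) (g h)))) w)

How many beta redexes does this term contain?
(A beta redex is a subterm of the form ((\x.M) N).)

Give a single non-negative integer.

Term: ((\g.(\h.(((\f.(\g.(\h.(f (g h))))) r) (g h)))) w)
  Redex: ((\g.(\h.(((\f.(\g.(\h.(f (g h))))) r) (g h)))) w)
  Redex: ((\f.(\g.(\h.(f (g h))))) r)
Total redexes: 2

Answer: 2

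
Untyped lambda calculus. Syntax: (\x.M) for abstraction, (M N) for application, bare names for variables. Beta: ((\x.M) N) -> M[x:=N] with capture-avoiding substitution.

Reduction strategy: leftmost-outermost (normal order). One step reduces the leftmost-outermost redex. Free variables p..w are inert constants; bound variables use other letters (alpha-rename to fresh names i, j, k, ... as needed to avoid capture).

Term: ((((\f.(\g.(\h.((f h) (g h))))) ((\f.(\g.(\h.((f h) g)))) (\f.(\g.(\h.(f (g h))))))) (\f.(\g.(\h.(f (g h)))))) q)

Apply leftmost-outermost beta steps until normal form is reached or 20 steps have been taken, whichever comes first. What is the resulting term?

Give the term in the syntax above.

Answer: (\h.(\i.(q ((q h) i))))

Derivation:
Step 0: ((((\f.(\g.(\h.((f h) (g h))))) ((\f.(\g.(\h.((f h) g)))) (\f.(\g.(\h.(f (g h))))))) (\f.(\g.(\h.(f (g h)))))) q)
Step 1: (((\g.(\h.((((\f.(\g.(\h.((f h) g)))) (\f.(\g.(\h.(f (g h)))))) h) (g h)))) (\f.(\g.(\h.(f (g h)))))) q)
Step 2: ((\h.((((\f.(\g.(\h.((f h) g)))) (\f.(\g.(\h.(f (g h)))))) h) ((\f.(\g.(\h.(f (g h))))) h))) q)
Step 3: ((((\f.(\g.(\h.((f h) g)))) (\f.(\g.(\h.(f (g h)))))) q) ((\f.(\g.(\h.(f (g h))))) q))
Step 4: (((\g.(\h.(((\f.(\g.(\h.(f (g h))))) h) g))) q) ((\f.(\g.(\h.(f (g h))))) q))
Step 5: ((\h.(((\f.(\g.(\h.(f (g h))))) h) q)) ((\f.(\g.(\h.(f (g h))))) q))
Step 6: (((\f.(\g.(\h.(f (g h))))) ((\f.(\g.(\h.(f (g h))))) q)) q)
Step 7: ((\g.(\h.(((\f.(\g.(\h.(f (g h))))) q) (g h)))) q)
Step 8: (\h.(((\f.(\g.(\h.(f (g h))))) q) (q h)))
Step 9: (\h.((\g.(\h.(q (g h)))) (q h)))
Step 10: (\h.(\i.(q ((q h) i))))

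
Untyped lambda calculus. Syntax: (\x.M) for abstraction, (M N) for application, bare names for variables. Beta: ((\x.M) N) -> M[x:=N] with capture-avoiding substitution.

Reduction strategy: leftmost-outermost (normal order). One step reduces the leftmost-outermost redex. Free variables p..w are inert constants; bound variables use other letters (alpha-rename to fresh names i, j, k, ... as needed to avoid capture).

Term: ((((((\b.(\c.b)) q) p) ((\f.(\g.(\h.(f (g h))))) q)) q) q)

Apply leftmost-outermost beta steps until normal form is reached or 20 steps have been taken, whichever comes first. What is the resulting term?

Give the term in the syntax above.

Answer: (((q (\g.(\h.(q (g h))))) q) q)

Derivation:
Step 0: ((((((\b.(\c.b)) q) p) ((\f.(\g.(\h.(f (g h))))) q)) q) q)
Step 1: (((((\c.q) p) ((\f.(\g.(\h.(f (g h))))) q)) q) q)
Step 2: (((q ((\f.(\g.(\h.(f (g h))))) q)) q) q)
Step 3: (((q (\g.(\h.(q (g h))))) q) q)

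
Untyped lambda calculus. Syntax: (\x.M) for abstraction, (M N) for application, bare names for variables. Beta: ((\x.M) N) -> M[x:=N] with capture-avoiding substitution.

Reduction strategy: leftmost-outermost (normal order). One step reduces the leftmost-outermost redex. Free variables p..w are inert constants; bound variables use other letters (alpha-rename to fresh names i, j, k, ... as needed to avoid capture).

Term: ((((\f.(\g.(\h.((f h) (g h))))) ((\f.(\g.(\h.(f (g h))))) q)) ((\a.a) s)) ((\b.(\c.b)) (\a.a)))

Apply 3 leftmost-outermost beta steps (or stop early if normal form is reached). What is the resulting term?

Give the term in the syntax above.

Answer: ((((\f.(\g.(\h.(f (g h))))) q) ((\b.(\c.b)) (\a.a))) (((\a.a) s) ((\b.(\c.b)) (\a.a))))

Derivation:
Step 0: ((((\f.(\g.(\h.((f h) (g h))))) ((\f.(\g.(\h.(f (g h))))) q)) ((\a.a) s)) ((\b.(\c.b)) (\a.a)))
Step 1: (((\g.(\h.((((\f.(\g.(\h.(f (g h))))) q) h) (g h)))) ((\a.a) s)) ((\b.(\c.b)) (\a.a)))
Step 2: ((\h.((((\f.(\g.(\h.(f (g h))))) q) h) (((\a.a) s) h))) ((\b.(\c.b)) (\a.a)))
Step 3: ((((\f.(\g.(\h.(f (g h))))) q) ((\b.(\c.b)) (\a.a))) (((\a.a) s) ((\b.(\c.b)) (\a.a))))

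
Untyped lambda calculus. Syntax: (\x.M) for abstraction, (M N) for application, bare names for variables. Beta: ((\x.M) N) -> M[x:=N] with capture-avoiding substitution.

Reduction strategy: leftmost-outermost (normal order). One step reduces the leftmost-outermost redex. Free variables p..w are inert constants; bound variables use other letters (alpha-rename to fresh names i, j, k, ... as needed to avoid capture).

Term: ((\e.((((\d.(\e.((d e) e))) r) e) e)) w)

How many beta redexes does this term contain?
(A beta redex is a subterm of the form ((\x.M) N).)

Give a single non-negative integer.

Term: ((\e.((((\d.(\e.((d e) e))) r) e) e)) w)
  Redex: ((\e.((((\d.(\e.((d e) e))) r) e) e)) w)
  Redex: ((\d.(\e.((d e) e))) r)
Total redexes: 2

Answer: 2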